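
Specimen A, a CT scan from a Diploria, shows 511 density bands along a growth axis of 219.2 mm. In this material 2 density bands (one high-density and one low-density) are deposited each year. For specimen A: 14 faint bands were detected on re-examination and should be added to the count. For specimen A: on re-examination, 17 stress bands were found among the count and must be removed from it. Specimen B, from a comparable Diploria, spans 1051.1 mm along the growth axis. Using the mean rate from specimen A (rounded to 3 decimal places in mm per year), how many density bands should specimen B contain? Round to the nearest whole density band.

Specimen A: after corrections the count is 511 − 17 + 14 = 508 density bands.
Specimen A: 508 density bands at 2 per year is 508 / 2 = 254 years.
A: 219.2 mm over 254 years gives 219.2 / 254 ≈ 0.863 mm/yr.
For B, 1051.1 / 0.863 = 1217.96 years; at 2 density bands per year that is 1217.96 × 2 ≈ 2436 density bands.

2436 density bands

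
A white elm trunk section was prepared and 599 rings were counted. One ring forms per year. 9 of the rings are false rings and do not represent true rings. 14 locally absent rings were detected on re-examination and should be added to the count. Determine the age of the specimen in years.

After corrections the count is 599 − 9 + 14 = 604 rings.
With a one-to-one ring periodicity this is 604 years.

604 yr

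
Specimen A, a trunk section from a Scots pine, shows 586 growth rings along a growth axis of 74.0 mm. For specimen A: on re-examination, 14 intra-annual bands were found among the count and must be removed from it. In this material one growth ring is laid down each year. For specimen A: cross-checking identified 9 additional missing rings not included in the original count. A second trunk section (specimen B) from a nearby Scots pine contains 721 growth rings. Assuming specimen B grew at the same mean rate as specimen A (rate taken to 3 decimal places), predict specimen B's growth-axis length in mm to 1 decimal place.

Specimen A: true growth ring count = 586 − 14 + 9 = 581.
A: Mean rate = 74.0 mm / 581 years ≈ 0.127 mm/year.
Length of B = 0.127 × 721 = 91.6 mm.

91.6 mm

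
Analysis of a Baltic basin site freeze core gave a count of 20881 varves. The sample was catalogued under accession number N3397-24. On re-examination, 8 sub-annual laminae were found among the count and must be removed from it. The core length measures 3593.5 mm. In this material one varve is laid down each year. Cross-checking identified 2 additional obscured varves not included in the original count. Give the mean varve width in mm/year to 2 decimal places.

True varve count = 20881 − 8 + 2 = 20875.
Extension rate ≈ 3593.5 / 20875 = 0.17 mm/year.

0.17 mm/year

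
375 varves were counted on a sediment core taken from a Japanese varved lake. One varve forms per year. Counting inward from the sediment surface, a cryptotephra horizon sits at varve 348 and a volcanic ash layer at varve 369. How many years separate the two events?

21 yr

Separation: 369 − 348 = 21 varves.
At one varve per year, 21 years elapsed between them.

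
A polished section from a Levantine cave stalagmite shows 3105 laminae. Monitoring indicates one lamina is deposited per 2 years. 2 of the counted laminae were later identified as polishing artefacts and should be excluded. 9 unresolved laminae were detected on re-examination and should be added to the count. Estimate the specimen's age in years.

Adjusted count: 3105 − 2 + 9 = 3112 laminae.
At 2 years per lamina, 3112 × 2 = 6224 years.

6224 years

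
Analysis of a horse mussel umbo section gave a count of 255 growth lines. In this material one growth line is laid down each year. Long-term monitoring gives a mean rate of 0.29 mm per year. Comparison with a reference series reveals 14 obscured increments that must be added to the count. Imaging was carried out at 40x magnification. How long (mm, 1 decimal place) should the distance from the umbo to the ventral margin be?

78.0 mm

Adjusted count: 255 + 14 = 269 growth lines.
269 years at 0.29 mm/year gives 0.29 × 269 = 78.0 mm.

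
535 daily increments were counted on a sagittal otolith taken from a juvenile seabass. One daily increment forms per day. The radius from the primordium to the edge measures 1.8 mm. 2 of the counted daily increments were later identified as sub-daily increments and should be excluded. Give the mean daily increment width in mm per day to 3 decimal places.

True daily increment count = 535 − 2 = 533.
Extension rate ≈ 1.8 / 533 = 0.003 mm per day.

0.003 mm per day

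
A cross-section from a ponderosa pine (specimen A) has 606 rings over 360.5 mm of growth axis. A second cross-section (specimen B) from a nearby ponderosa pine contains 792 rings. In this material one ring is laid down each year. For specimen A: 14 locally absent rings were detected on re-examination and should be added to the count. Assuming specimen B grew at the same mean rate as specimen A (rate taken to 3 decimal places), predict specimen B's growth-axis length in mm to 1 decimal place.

460.2 mm

Specimen A: correcting the raw count gives 606 + 14 = 620 true rings.
A: Mean rate = 360.5 mm / 620 years ≈ 0.581 mm/year.
Length of B = 0.581 × 792 = 460.2 mm.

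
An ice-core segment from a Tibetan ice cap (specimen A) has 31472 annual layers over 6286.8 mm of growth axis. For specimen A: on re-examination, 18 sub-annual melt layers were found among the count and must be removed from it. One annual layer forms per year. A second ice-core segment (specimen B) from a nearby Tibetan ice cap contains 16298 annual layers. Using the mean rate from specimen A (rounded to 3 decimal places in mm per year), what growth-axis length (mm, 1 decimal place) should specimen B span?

3259.6 mm

Specimen A: correcting the raw count gives 31472 − 18 = 31454 true annual layers.
A: Mean rate = 6286.8 mm / 31454 years ≈ 0.200 mm/yr.
Length of B = 0.200 × 16298 = 3259.6 mm.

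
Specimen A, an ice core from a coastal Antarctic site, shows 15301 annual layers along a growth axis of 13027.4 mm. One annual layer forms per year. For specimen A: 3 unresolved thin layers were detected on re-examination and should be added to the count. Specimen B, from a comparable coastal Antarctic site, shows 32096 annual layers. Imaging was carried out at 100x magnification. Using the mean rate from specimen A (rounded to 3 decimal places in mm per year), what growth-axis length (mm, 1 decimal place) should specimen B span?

27313.7 mm

Specimen A: true annual layer count = 15301 + 3 = 15304.
A: 13027.4 mm over 15304 years gives 13027.4 / 15304 ≈ 0.851 mm per year.
For B, 0.851 mm/year × 32096 years = 27313.7 mm.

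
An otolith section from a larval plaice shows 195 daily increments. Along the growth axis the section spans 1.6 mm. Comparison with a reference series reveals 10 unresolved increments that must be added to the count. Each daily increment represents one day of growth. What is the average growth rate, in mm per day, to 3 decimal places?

0.008 mm per day

Correcting the raw count gives 195 + 10 = 205 true daily increments.
Extension rate ≈ 1.6 / 205 = 0.008 mm per day.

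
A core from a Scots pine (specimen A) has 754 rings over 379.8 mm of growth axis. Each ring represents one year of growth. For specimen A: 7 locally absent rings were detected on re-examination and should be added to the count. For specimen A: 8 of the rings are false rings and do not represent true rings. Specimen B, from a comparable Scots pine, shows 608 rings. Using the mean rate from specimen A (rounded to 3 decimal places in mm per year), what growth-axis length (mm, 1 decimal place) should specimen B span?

Specimen A: true ring count = 754 − 8 + 7 = 753.
A: 379.8 mm over 753 years gives 379.8 / 753 ≈ 0.504 mm per year.
Length of B = 0.504 × 608 = 306.4 mm.

306.4 mm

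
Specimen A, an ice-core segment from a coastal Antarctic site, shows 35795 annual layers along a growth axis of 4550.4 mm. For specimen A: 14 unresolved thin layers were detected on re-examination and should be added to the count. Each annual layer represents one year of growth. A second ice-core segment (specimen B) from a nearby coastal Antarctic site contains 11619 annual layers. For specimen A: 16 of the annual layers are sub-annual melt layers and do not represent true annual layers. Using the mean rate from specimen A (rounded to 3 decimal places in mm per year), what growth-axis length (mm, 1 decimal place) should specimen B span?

Specimen A: after corrections the count is 35795 − 16 + 14 = 35793 annual layers.
A: Extension rate ≈ 4550.4 / 35793 = 0.127 mm/yr.
Length of B = 0.127 × 11619 = 1475.6 mm.

1475.6 mm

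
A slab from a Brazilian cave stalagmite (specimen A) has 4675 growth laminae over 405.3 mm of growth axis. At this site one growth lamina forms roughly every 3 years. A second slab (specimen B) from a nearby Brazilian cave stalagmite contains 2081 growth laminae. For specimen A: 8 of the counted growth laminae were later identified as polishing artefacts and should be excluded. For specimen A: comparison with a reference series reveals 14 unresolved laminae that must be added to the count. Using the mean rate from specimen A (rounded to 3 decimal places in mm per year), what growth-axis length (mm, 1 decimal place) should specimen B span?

181.0 mm

Specimen A: correcting the raw count gives 4675 − 8 + 14 = 4681 true growth laminae.
Specimen A: 4681 growth laminae at 3 years each span 4681 × 3 = 14043 years.
A: Extension rate ≈ 405.3 / 14043 = 0.029 mm per year.
Specimen B: at 3 years per growth lamina, 2081 × 3 = 6243 years. Length of B = 0.029 × 6243 = 181.0 mm.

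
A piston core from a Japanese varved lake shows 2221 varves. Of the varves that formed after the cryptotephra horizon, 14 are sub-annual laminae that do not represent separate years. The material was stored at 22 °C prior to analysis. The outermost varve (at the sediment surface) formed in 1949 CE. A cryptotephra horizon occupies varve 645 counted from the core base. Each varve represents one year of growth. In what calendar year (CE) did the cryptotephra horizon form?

2221 − 645 = 1576 varves lie beyond the cryptotephra horizon toward the sediment surface.
1576 − 14 false = 1562 true varves after the cryptotephra horizon.
Counting back 1562 years from 1949 CE places the cryptotephra horizon in 1949 − 1562 = 387 CE.

387 CE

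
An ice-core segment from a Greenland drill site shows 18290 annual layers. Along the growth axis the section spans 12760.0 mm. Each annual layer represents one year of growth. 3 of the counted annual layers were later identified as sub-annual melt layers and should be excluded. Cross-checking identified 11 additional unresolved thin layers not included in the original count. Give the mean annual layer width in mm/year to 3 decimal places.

0.697 mm/year

True annual layer count = 18290 − 3 + 11 = 18298.
Extension rate ≈ 12760.0 / 18298 = 0.697 mm/year.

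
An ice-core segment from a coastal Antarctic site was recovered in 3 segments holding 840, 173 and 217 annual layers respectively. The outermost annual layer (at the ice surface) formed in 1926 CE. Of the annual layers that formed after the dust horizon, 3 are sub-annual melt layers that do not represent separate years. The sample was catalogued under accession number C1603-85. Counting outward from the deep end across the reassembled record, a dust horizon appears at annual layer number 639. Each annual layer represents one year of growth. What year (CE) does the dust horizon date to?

Total annual layers = 840 + 173 + 217 = 1230.
The dust horizon sits at annual layer 639 from the deep end, so 1230 − 639 = 591 annual layers formed after it.
Removing the 3 false annual layers leaves 591 − 3 = 588 true annual layers beyond the dust horizon.
1926 − 588 = 1338 CE.

1338 CE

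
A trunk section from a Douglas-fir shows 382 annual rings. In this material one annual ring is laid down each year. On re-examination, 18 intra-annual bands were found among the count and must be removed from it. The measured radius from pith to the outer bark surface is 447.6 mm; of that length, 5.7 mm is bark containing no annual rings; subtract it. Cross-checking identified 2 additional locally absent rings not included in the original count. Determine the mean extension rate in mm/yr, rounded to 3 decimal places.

Adjusted count: 382 − 18 + 2 = 366 annual rings.
Net length = 447.6 − 5.7 = 441.9 mm.
Extension rate ≈ 441.9 / 366 = 1.207 mm/yr.

1.207 mm/yr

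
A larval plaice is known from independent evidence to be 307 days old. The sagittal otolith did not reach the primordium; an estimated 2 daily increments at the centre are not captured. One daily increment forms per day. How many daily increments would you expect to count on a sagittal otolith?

305 daily increments

One daily increment per day gives 307 daily increments over 307 days.
Less the 2 uncaptured daily increments: 307 − 2 = 305.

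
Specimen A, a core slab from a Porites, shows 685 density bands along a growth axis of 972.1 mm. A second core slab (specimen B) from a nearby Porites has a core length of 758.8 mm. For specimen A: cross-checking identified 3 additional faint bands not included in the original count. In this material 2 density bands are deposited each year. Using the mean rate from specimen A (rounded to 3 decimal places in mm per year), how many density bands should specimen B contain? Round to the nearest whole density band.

Specimen A: correcting the raw count gives 685 + 3 = 688 true density bands.
Specimen A: 688 density bands at 2 per year is 688 / 2 = 344 years.
A: Extension rate ≈ 972.1 / 344 = 2.826 mm per year.
B spans 758.8 / 2.826 = 268.51 years; at 2 density bands per year that is 268.51 × 2 ≈ 537 density bands.

537 density bands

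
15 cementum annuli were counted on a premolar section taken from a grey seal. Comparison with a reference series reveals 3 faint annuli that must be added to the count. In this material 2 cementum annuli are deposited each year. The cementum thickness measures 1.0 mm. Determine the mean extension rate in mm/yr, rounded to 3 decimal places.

0.111 mm/yr

After corrections the count is 15 + 3 = 18 cementum annuli.
18 cementum annuli at 2 per year is 18 / 2 = 9 years.
Mean rate = 1.0 mm / 9 years ≈ 0.111 mm/yr.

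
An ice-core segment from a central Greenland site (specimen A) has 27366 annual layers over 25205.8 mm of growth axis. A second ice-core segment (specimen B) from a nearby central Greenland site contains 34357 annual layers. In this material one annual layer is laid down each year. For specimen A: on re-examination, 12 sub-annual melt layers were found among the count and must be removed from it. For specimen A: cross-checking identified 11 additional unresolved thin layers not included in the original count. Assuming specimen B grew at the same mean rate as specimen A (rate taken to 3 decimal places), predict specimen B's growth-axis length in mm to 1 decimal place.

Specimen A: true annual layer count = 27366 − 12 + 11 = 27365.
A: Mean rate = 25205.8 mm / 27365 years ≈ 0.921 mm per year.
For B, 0.921 mm/year × 34357 years = 31642.8 mm.

31642.8 mm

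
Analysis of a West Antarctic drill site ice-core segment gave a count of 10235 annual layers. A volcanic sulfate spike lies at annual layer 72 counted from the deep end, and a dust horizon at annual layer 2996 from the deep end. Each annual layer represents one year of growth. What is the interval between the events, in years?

2924 years

The two markers are separated by 2996 − 72 = 2924 annual layers.
One annual layer per year makes the interval 2924 years.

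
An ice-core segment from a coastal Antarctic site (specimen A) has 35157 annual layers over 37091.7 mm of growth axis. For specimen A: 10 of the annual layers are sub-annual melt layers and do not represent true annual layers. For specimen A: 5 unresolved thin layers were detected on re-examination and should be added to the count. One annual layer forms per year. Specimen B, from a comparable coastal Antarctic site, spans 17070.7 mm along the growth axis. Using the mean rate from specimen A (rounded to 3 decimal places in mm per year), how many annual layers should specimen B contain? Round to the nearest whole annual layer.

16181 annual layers

Specimen A: after corrections the count is 35157 − 10 + 5 = 35152 annual layers.
A: 37091.7 mm over 35152 years gives 37091.7 / 35152 ≈ 1.055 mm/yr.
Specimen B: 17070.7 mm / 1.055 mm per year = 16180.76 years ≈ 16181 annual layers.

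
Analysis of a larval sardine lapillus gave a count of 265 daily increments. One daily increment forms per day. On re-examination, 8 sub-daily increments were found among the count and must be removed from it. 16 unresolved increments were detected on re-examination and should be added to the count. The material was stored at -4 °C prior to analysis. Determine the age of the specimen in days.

273 days

Correcting the raw count gives 265 − 8 + 16 = 273 true daily increments.
At one daily increment per day, that is 273 days.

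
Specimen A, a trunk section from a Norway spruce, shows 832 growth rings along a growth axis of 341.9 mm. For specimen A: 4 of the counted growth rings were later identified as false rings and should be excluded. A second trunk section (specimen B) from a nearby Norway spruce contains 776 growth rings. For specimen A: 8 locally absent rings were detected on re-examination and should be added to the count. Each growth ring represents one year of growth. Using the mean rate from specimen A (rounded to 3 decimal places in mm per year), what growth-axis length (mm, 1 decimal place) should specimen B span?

317.4 mm

Specimen A: correcting the raw count gives 832 − 4 + 8 = 836 true growth rings.
A: Extension rate ≈ 341.9 / 836 = 0.409 mm per year.
For B, 0.409 mm/year × 776 years = 317.4 mm.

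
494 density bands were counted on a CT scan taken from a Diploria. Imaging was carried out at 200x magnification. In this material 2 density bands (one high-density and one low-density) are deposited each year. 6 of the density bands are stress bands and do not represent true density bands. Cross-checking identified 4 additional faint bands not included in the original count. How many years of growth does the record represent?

After corrections the count is 494 − 6 + 4 = 492 density bands.
With 2 density bands per year, 492 / 2 = 246 years.

246 years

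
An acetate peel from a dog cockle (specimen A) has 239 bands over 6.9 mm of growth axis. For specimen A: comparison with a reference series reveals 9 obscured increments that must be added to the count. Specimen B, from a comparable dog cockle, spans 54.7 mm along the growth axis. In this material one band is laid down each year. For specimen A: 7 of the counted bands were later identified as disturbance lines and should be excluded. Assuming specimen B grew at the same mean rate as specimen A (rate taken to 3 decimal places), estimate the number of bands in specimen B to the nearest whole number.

Specimen A: adjusted count: 239 − 7 + 9 = 241 bands.
A: Extension rate ≈ 6.9 / 241 = 0.029 mm per year.
For B, 54.7 / 0.029 = 1886.21 years ≈ 1886 bands.

1886 bands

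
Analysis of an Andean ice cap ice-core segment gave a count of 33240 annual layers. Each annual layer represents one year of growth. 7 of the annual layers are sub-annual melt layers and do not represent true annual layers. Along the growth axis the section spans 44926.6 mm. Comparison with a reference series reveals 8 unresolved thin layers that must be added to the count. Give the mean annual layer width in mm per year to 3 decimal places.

True annual layer count = 33240 − 7 + 8 = 33241.
Mean rate = 44926.6 mm / 33241 years ≈ 1.352 mm per year.

1.352 mm per year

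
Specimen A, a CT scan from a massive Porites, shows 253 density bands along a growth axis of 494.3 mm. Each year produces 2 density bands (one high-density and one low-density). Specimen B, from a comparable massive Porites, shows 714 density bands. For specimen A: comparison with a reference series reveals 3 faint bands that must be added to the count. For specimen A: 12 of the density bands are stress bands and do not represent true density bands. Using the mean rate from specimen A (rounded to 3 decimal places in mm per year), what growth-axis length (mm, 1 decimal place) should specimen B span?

1446.6 mm

Specimen A: after corrections the count is 253 − 12 + 3 = 244 density bands.
Specimen A: 244 density bands at 2 per year is 244 / 2 = 122 years.
A: Mean rate = 494.3 mm / 122 years ≈ 4.052 mm/yr.
Specimen B: with 2 density bands per year, 714 / 2 = 357 years. For B, 4.052 mm/year × 357 years = 1446.6 mm.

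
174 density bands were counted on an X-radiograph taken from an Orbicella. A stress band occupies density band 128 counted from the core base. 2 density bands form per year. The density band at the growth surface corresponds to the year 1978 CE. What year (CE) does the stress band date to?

Between density band 128 and the growth surface there are 174 − 128 = 46 density bands.
With 2 density bands per year, 46 / 2 = 23 years.
1978 − 23 = 1955 CE.

1955 CE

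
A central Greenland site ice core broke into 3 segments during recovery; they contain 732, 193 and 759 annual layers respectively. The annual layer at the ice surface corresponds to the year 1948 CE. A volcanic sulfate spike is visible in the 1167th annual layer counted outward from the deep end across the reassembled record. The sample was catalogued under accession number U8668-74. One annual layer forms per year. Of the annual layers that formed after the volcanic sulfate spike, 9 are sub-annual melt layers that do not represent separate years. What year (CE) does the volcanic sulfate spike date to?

Total annual layers = 732 + 193 + 759 = 1684.
Between annual layer 1167 and the ice surface there are 1684 − 1167 = 517 annual layers.
517 − 9 false = 508 true annual layers after the volcanic sulfate spike.
Counting back 508 years from 1948 CE places the volcanic sulfate spike in 1948 − 508 = 1440 CE.

1440 CE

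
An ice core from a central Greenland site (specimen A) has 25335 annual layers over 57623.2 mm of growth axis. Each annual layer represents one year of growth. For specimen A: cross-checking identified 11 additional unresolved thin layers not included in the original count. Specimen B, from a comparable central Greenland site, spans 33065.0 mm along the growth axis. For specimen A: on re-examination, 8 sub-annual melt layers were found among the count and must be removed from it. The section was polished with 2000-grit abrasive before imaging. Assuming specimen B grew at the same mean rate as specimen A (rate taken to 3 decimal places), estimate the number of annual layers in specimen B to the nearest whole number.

Specimen A: after corrections the count is 25335 − 8 + 11 = 25338 annual layers.
A: Extension rate ≈ 57623.2 / 25338 = 2.274 mm/yr.
Specimen B: 33065.0 mm / 2.274 mm per year = 14540.46 years ≈ 14540 annual layers.

14540 annual layers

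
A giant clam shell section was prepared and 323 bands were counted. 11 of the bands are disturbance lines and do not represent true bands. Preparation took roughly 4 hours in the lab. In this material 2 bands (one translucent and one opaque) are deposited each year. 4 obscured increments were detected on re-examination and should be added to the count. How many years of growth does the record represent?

158 yr

True band count = 323 − 11 + 4 = 316.
Dividing by 2 bands per year: 316 / 2 = 158 years.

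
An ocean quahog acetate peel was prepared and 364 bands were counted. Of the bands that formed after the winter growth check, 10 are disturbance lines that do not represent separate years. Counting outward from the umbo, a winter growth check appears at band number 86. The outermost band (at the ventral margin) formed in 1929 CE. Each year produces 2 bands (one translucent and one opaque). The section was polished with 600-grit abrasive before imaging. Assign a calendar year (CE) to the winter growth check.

Between band 86 and the ventral margin there are 364 − 86 = 278 bands.
Removing the 10 false bands leaves 278 − 10 = 268 true bands beyond the winter growth check.
With 2 bands per year, 268 / 2 = 134 years.
1929 − 134 = 1795 CE.

1795 CE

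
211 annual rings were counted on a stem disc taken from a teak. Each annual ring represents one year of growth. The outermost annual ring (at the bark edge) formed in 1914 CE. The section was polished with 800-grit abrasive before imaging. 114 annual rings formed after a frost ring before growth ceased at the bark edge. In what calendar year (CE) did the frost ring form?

114 annual rings post-date the frost ring.
1914 − 114 = 1800 CE.

1800 CE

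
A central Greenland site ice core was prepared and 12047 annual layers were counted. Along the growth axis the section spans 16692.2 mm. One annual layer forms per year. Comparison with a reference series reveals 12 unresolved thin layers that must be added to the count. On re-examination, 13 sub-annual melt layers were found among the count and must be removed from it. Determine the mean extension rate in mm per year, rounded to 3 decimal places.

Correcting the raw count gives 12047 − 13 + 12 = 12046 true annual layers.
16692.2 mm over 12046 years gives 16692.2 / 12046 ≈ 1.386 mm per year.

1.386 mm per year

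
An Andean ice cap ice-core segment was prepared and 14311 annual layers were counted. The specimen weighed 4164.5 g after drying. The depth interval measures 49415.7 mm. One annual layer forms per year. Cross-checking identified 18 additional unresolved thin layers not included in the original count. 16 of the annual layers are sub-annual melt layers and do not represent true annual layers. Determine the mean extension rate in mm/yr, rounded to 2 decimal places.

After corrections the count is 14311 − 16 + 18 = 14313 annual layers.
Extension rate ≈ 49415.7 / 14313 = 3.45 mm/yr.

3.45 mm/yr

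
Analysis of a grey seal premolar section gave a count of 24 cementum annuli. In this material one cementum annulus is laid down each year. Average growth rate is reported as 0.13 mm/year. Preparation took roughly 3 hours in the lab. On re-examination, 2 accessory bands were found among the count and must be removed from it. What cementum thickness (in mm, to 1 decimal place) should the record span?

2.9 mm

After corrections the count is 24 − 2 = 22 cementum annuli.
Length ≈ 0.13 × 22 = 2.9 mm.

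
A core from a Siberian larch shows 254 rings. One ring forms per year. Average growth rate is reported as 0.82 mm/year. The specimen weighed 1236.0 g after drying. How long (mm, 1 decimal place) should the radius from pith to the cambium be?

208.3 mm

The record spans 254 years at 0.82 mm per year.
Predicted length = 0.82 mm/year × 254 years = 208.3 mm.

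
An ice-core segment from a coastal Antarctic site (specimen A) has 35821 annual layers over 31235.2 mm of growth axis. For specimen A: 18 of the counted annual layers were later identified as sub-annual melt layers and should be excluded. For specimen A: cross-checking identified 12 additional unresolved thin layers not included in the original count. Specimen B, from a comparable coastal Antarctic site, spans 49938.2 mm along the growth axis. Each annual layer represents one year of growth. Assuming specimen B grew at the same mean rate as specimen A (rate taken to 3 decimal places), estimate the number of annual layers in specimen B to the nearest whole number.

57269 annual layers

Specimen A: correcting the raw count gives 35821 − 18 + 12 = 35815 true annual layers.
A: Mean rate = 31235.2 mm / 35815 years ≈ 0.872 mm per year.
For B, 49938.2 / 0.872 = 57268.58 years ≈ 57269 annual layers.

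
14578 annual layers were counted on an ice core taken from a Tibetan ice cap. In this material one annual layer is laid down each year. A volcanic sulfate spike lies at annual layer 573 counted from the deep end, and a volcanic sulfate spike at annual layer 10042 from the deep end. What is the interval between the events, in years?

9469 years

10042 − 573 = 9469 annual layers lie between the two events.
At one annual layer per year, 9469 years elapsed between them.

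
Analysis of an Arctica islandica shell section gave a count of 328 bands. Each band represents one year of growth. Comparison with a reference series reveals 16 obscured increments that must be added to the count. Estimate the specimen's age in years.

True band count = 328 + 16 = 344.
One band per year makes the duration 344 years.

344 years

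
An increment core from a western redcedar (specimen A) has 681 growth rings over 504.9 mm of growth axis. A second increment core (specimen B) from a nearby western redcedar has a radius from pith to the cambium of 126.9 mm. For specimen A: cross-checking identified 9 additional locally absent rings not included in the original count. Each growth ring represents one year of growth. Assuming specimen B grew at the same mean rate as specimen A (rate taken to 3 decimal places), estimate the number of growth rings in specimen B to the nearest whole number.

Specimen A: adjusted count: 681 + 9 = 690 growth rings.
A: Mean rate = 504.9 mm / 690 years ≈ 0.732 mm/year.
Specimen B: 126.9 mm / 0.732 mm per year = 173.36 years ≈ 173 growth rings.

173 growth rings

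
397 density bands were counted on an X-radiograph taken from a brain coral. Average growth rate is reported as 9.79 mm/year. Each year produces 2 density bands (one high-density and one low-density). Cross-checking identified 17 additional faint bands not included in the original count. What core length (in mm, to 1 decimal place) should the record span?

Adjusted count: 397 + 17 = 414 density bands.
With 2 density bands per year, 414 / 2 = 207 years.
207 years at 9.79 mm/year gives 9.79 × 207 = 2026.5 mm.

2026.5 mm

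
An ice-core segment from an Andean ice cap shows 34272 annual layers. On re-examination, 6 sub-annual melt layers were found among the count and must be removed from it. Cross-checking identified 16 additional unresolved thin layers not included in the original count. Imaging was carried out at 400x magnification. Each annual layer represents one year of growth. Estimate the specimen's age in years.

Adjusted count: 34272 − 6 + 16 = 34282 annual layers.
With a one-to-one annual layer periodicity this is 34282 years.

34282 yr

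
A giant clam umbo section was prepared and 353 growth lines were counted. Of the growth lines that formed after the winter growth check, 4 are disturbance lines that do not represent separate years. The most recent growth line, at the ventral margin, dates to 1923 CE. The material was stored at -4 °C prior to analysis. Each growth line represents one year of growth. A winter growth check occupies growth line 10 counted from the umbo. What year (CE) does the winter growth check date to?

The winter growth check sits at growth line 10 from the umbo, so 353 − 10 = 343 growth lines formed after it.
343 − 4 false = 339 true growth lines after the winter growth check.
1923 − 339 = 1584 CE.

1584 CE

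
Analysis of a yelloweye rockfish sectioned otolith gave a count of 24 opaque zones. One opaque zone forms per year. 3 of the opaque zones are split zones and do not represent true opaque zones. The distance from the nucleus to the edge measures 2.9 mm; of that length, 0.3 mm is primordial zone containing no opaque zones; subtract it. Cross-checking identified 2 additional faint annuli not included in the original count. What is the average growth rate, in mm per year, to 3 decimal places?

0.113 mm per year

Adjusted count: 24 − 3 + 2 = 23 opaque zones.
Net length = 2.9 − 0.3 = 2.6 mm.
Extension rate ≈ 2.6 / 23 = 0.113 mm per year.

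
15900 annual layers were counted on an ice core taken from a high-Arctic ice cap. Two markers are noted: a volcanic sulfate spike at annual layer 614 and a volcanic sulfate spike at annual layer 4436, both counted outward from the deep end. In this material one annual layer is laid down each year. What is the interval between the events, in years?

4436 − 614 = 3822 annual layers lie between the two events.
That is 3822 years at one annual layer per year.

3822 years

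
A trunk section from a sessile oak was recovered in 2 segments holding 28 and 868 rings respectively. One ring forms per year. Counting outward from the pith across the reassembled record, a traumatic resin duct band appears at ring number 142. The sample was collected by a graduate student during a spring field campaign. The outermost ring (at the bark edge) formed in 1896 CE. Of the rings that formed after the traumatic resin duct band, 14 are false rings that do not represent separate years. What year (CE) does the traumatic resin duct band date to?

1156 CE

Total rings = 28 + 868 = 896.
Between ring 142 and the bark edge there are 896 − 142 = 754 rings.
Removing the 14 false rings leaves 754 − 14 = 740 true rings beyond the traumatic resin duct band.
The ring at the bark edge is 1896 CE, so the traumatic resin duct band dates to 1896 − 740 = 1156 CE.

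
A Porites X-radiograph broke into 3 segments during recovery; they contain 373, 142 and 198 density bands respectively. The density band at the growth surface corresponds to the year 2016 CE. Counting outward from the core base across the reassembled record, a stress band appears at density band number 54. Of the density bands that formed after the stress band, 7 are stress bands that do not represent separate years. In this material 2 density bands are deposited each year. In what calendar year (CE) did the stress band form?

1690 CE

Total density bands = 373 + 142 + 198 = 713.
713 − 54 = 659 density bands lie beyond the stress band toward the growth surface.
Removing the 7 false density bands leaves 659 − 7 = 652 true density bands beyond the stress band.
Dividing by 2 density bands per year: 652 / 2 = 326 years.
The density band at the growth surface is 2016 CE, so the stress band dates to 2016 − 326 = 1690 CE.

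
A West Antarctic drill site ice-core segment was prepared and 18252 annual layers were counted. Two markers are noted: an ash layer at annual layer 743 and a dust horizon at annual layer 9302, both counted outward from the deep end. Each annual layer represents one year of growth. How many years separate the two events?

9302 − 743 = 8559 annual layers lie between the two events.
At one annual layer per year, 8559 years elapsed between them.

8559 years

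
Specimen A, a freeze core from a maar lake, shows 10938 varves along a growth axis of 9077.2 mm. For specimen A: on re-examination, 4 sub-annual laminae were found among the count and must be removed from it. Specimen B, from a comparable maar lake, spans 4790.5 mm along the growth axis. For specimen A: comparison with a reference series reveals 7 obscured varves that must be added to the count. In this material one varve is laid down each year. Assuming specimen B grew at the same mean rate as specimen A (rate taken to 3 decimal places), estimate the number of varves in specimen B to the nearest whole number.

Specimen A: after corrections the count is 10938 − 4 + 7 = 10941 varves.
A: 9077.2 mm over 10941 years gives 9077.2 / 10941 ≈ 0.830 mm per year.
B spans 4790.5 / 0.830 = 5771.69 years ≈ 5772 varves.

5772 varves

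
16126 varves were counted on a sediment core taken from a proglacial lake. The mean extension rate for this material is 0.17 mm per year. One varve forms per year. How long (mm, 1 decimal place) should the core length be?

2741.4 mm

The record spans 16126 years at 0.17 mm per year.
16126 years at 0.17 mm/year gives 0.17 × 16126 = 2741.4 mm.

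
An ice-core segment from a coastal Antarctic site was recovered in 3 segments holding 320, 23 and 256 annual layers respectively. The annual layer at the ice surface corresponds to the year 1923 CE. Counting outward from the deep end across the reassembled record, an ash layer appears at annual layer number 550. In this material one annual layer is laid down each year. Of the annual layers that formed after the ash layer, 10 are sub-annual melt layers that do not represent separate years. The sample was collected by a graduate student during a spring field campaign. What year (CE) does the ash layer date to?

Total annual layers = 320 + 23 + 256 = 599.
599 − 550 = 49 annual layers lie beyond the ash layer toward the ice surface.
49 − 10 false = 39 true annual layers after the ash layer.
Counting back 39 years from 1923 CE places the ash layer in 1923 − 39 = 1884 CE.

1884 CE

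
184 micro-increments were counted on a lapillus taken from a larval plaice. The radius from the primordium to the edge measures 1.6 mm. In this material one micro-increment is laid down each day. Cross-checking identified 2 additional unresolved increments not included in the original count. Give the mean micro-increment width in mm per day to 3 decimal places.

After corrections the count is 184 + 2 = 186 micro-increments.
Extension rate ≈ 1.6 / 186 = 0.009 mm per day.

0.009 mm per day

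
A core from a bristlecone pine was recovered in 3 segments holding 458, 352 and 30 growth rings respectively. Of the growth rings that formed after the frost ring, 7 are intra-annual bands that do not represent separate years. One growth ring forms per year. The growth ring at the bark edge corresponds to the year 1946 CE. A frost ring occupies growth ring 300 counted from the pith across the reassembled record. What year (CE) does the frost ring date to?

Total growth rings = 458 + 352 + 30 = 840.
The frost ring sits at growth ring 300 from the pith, so 840 − 300 = 540 growth rings formed after it.
Excluding 7 false growth rings: 540 − 7 = 533.
1946 − 533 = 1413 CE.

1413 CE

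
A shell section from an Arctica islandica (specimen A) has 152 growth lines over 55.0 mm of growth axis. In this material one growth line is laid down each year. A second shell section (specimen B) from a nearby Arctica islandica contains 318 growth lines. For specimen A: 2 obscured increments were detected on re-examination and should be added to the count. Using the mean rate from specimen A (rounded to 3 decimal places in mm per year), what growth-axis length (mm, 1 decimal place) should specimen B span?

113.5 mm

Specimen A: true growth line count = 152 + 2 = 154.
A: 55.0 mm over 154 years gives 55.0 / 154 ≈ 0.357 mm per year.
For B, 0.357 mm/year × 318 years = 113.5 mm.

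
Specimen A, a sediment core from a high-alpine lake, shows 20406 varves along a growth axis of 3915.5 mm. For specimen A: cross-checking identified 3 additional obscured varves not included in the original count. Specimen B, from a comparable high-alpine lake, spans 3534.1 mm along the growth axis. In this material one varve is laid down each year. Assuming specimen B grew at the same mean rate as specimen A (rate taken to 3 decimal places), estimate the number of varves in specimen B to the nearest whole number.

Specimen A: true varve count = 20406 + 3 = 20409.
A: Mean rate = 3915.5 mm / 20409 years ≈ 0.192 mm/yr.
For B, 3534.1 / 0.192 = 18406.77 years ≈ 18407 varves.

18407 varves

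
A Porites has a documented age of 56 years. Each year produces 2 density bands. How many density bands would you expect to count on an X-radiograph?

56 years at 2 density bands per year gives 56 × 2 = 112 density bands.
So 112 density bands should be present.

112 density bands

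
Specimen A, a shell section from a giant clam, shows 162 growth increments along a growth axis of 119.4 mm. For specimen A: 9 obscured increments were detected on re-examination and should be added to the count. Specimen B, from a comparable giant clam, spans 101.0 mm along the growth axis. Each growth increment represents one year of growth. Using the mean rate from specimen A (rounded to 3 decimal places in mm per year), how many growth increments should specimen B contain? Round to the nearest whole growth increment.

Specimen A: correcting the raw count gives 162 + 9 = 171 true growth increments.
A: 119.4 mm over 171 years gives 119.4 / 171 ≈ 0.698 mm/yr.
Specimen B: 101.0 mm / 0.698 mm per year = 144.70 years ≈ 145 growth increments.

145 growth increments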